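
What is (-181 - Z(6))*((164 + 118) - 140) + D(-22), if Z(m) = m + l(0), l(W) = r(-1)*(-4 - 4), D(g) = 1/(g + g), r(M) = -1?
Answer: -1218361/44 ≈ -27690.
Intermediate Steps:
D(g) = 1/(2*g)
l(W) = 8 (l(W) = -(-4 - 4) = -1*(-8) = 8)
Z(m) = 8 + m (Z(m) = m + 8 = 8 + m)
(-181 - Z(6))*((164 + 118) - 140) + D(-22) = (-181 - (8 + 6))*((164 + 118) - 140) + (½)/(-22) = (-181 - 1*14)*(282 - 140) + (½)*(-1/22) = (-181 - 14)*142 - 1/44 = -195*142 - 1/44 = -27690 - 1/44 = -1218361/44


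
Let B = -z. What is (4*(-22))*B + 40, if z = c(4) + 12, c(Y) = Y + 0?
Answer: 1448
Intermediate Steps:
c(Y) = Y
z = 16 (z = 4 + 12 = 16)
B = -16 (B = -1*16 = -16)
(4*(-22))*B + 40 = (4*(-22))*(-16) + 40 = -88*(-16) + 40 = 1408 + 40 = 1448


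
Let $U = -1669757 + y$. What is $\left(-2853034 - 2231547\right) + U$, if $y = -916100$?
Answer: $-7670438$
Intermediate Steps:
$U = -2585857$ ($U = -1669757 - 916100 = -2585857$)
$\left(-2853034 - 2231547\right) + U = \left(-2853034 - 2231547\right) - 2585857 = -5084581 - 2585857 = -7670438$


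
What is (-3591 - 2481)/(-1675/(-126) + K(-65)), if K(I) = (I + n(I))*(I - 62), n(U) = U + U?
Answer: -765072/3122065 ≈ -0.24505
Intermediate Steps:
n(U) = 2*U
K(I) = 3*I*(-62 + I) (K(I) = (I + 2*I)*(I - 62) = (3*I)*(-62 + I) = 3*I*(-62 + I))
(-3591 - 2481)/(-1675/(-126) + K(-65)) = (-3591 - 2481)/(-1675/(-126) + 3*(-65)*(-62 - 65)) = -6072/(-1675*(-1/126) + 3*(-65)*(-127)) = -6072/(1675/126 + 24765) = -6072/3122065/126 = -6072*126/3122065 = -765072/3122065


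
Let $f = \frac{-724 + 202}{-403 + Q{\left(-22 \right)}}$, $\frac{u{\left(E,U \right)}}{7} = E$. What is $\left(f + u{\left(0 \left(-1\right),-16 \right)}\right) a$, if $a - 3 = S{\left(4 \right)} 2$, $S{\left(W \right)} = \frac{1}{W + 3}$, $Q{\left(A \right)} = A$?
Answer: $\frac{12006}{2975} \approx 4.0356$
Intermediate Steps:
$u{\left(E,U \right)} = 7 E$
$S{\left(W \right)} = \frac{1}{3 + W}$
$f = \frac{522}{425}$ ($f = \frac{-724 + 202}{-403 - 22} = - \frac{522}{-425} = \left(-522\right) \left(- \frac{1}{425}\right) = \frac{522}{425} \approx 1.2282$)
$a = \frac{23}{7}$ ($a = 3 + \frac{1}{3 + 4} \cdot 2 = 3 + \frac{1}{7} \cdot 2 = 3 + \frac{2}{7} = \frac{23}{7} \approx 3.2857$)
$\left(f + u{\left(0 \left(-1\right),-16 \right)}\right) a = \left(\frac{522}{425} + 7 \cdot 0 \left(-1\right)\right) \frac{23}{7} = \left(\frac{522}{425} + 7 \cdot 0\right) \frac{23}{7} = \left(\frac{522}{425} + 0\right) \frac{23}{7} = \frac{522}{425} \cdot \frac{23}{7} = \frac{12006}{2975}$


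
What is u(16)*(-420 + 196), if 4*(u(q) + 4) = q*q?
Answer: -13440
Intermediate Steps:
u(q) = -4 + q²/4 (u(q) = -4 + (q*q)/4 = -4 + q²/4)
u(16)*(-420 + 196) = (-4 + (¼)*16²)*(-420 + 196) = (-4 + (¼)*256)*(-224) = (-4 + 64)*(-224) = 60*(-224) = -13440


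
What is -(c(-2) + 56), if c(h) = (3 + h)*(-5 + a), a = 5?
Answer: -56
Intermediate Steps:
c(h) = 0 (c(h) = (3 + h)*(-5 + 5) = (3 + h)*0 = 0)
-(c(-2) + 56) = -(0 + 56) = -1*56 = -56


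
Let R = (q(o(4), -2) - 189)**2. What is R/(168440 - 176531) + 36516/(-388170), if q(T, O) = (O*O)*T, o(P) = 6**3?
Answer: -3280655689/58160805 ≈ -56.407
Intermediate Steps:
o(P) = 216
q(T, O) = T*O**2 (q(T, O) = O**2*T = T*O**2)
R = 455625 (R = (216*(-2)**2 - 189)**2 = (216*4 - 189)**2 = (864 - 189)**2 = 675**2 = 455625)
R/(168440 - 176531) + 36516/(-388170) = 455625/(168440 - 176531) + 36516/(-388170) = 455625/(-8091) + 36516*(-1/388170) = 455625*(-1/8091) - 6086/64695 = -50625/899 - 6086/64695 = -3280655689/58160805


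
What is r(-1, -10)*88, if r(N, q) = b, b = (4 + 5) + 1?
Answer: 880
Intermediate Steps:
b = 10 (b = 9 + 1 = 10)
r(N, q) = 10
r(-1, -10)*88 = 10*88 = 880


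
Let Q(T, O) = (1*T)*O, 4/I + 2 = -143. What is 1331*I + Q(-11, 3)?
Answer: -10109/145 ≈ -69.717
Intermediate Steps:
I = -4/145 (I = 4/(-2 - 143) = 4/(-145) = 4*(-1/145) = -4/145 ≈ -0.027586)
Q(T, O) = O*T (Q(T, O) = T*O = O*T)
1331*I + Q(-11, 3) = 1331*(-4/145) + 3*(-11) = -5324/145 - 33 = -10109/145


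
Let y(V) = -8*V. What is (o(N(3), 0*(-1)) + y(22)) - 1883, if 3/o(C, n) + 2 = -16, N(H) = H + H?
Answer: -12355/6 ≈ -2059.2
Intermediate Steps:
N(H) = 2*H
o(C, n) = -⅙ (o(C, n) = 3/(-2 - 16) = 3/(-18) = 3*(-1/18) = -⅙)
(o(N(3), 0*(-1)) + y(22)) - 1883 = (-⅙ - 8*22) - 1883 = (-⅙ - 176) - 1883 = -1057/6 - 1883 = -12355/6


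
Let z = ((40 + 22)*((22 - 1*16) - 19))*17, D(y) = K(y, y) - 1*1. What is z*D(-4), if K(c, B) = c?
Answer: 68510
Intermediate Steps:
D(y) = -1 + y (D(y) = y - 1*1 = y - 1 = -1 + y)
z = -13702 (z = (62*((22 - 16) - 19))*17 = (62*(6 - 19))*17 = (62*(-13))*17 = -806*17 = -13702)
z*D(-4) = -13702*(-1 - 4) = -13702*(-5) = 68510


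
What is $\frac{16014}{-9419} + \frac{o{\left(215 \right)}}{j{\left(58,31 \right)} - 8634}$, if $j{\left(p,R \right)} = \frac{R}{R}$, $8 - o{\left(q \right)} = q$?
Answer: $- \frac{136299129}{81314227} \approx -1.6762$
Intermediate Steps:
$o{\left(q \right)} = 8 - q$
$j{\left(p,R \right)} = 1$
$\frac{16014}{-9419} + \frac{o{\left(215 \right)}}{j{\left(58,31 \right)} - 8634} = \frac{16014}{-9419} + \frac{8 - 215}{1 - 8634} = 16014 \left(- \frac{1}{9419}\right) + \frac{8 - 215}{1 - 8634} = - \frac{16014}{9419} - \frac{207}{-8633} = - \frac{16014}{9419} - - \frac{207}{8633} = - \frac{16014}{9419} + \frac{207}{8633} = - \frac{136299129}{81314227}$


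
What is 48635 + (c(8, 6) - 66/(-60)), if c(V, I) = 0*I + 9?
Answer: 486451/10 ≈ 48645.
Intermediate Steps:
c(V, I) = 9 (c(V, I) = 0 + 9 = 9)
48635 + (c(8, 6) - 66/(-60)) = 48635 + (9 - 66/(-60)) = 48635 + (9 - 1/60*(-66)) = 48635 + (9 + 11/10) = 48635 + 101/10 = 486451/10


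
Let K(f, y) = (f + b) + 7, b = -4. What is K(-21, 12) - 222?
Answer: -240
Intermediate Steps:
K(f, y) = 3 + f (K(f, y) = (f - 4) + 7 = (-4 + f) + 7 = 3 + f)
K(-21, 12) - 222 = (3 - 21) - 222 = -18 - 222 = -240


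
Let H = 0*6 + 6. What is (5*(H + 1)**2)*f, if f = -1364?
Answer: -334180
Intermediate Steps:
H = 6 (H = 0 + 6 = 6)
(5*(H + 1)**2)*f = (5*(6 + 1)**2)*(-1364) = (5*7**2)*(-1364) = (5*49)*(-1364) = 245*(-1364) = -334180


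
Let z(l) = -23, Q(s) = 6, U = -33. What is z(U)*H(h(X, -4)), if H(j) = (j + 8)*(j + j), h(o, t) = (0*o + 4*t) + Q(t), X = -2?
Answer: -920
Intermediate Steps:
h(o, t) = 6 + 4*t (h(o, t) = (0*o + 4*t) + 6 = (0 + 4*t) + 6 = 4*t + 6 = 6 + 4*t)
H(j) = 2*j*(8 + j) (H(j) = (8 + j)*(2*j) = 2*j*(8 + j))
z(U)*H(h(X, -4)) = -46*(6 + 4*(-4))*(8 + (6 + 4*(-4))) = -46*(6 - 16)*(8 + (6 - 16)) = -46*(-10)*(8 - 10) = -46*(-10)*(-2) = -23*40 = -920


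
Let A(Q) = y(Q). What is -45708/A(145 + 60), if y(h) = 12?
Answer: -3809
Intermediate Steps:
A(Q) = 12
-45708/A(145 + 60) = -45708/12 = -45708*1/12 = -3809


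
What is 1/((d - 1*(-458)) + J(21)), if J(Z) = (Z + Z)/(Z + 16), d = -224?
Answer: 37/8700 ≈ 0.0042529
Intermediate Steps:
J(Z) = 2*Z/(16 + Z) (J(Z) = (2*Z)/(16 + Z) = 2*Z/(16 + Z))
1/((d - 1*(-458)) + J(21)) = 1/((-224 - 1*(-458)) + 2*21/(16 + 21)) = 1/((-224 + 458) + 2*21/37) = 1/(234 + 2*21*(1/37)) = 1/(234 + 42/37) = 1/(8700/37) = 37/8700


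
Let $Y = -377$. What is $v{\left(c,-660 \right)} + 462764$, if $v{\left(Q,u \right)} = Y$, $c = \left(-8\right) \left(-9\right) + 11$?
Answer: $462387$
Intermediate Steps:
$c = 83$ ($c = 72 + 11 = 83$)
$v{\left(Q,u \right)} = -377$
$v{\left(c,-660 \right)} + 462764 = -377 + 462764 = 462387$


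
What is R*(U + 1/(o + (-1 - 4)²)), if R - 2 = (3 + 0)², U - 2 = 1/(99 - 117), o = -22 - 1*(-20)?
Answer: 9053/414 ≈ 21.867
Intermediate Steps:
o = -2 (o = -22 + 20 = -2)
U = 35/18 (U = 2 + 1/(99 - 117) = 2 + 1/(-18) = 2 - 1/18 = 35/18 ≈ 1.9444)
R = 11 (R = 2 + (3 + 0)² = 2 + 3² = 2 + 9 = 11)
R*(U + 1/(o + (-1 - 4)²)) = 11*(35/18 + 1/(-2 + (-1 - 4)²)) = 11*(35/18 + 1/(-2 + (-5)²)) = 11*(35/18 + 1/(-2 + 25)) = 11*(35/18 + 1/23) = 11*(823/414) = 9053/414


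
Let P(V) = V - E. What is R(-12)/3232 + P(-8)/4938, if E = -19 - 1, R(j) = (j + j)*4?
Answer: -2267/83123 ≈ -0.027273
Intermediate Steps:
R(j) = 8*j (R(j) = (2*j)*4 = 8*j)
E = -20
P(V) = 20 + V (P(V) = V - 1*(-20) = V + 20 = 20 + V)
R(-12)/3232 + P(-8)/4938 = (8*(-12))/3232 + (20 - 8)/4938 = -96*1/3232 + 12*(1/4938) = -3/101 + 2/823 = -2267/83123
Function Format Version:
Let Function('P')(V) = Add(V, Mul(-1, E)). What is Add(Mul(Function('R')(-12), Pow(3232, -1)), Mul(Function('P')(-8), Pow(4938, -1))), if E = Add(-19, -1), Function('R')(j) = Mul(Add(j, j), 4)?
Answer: Rational(-2267, 83123) ≈ -0.027273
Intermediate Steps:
Function('R')(j) = Mul(8, j) (Function('R')(j) = Mul(Mul(2, j), 4) = Mul(8, j))
E = -20
Function('P')(V) = Add(20, V) (Function('P')(V) = Add(V, Mul(-1, -20)) = Add(V, 20) = Add(20, V))
Add(Mul(Function('R')(-12), Pow(3232, -1)), Mul(Function('P')(-8), Pow(4938, -1))) = Add(Mul(Mul(8, -12), Pow(3232, -1)), Mul(Add(20, -8), Pow(4938, -1))) = Add(Mul(-96, Rational(1, 3232)), Mul(12, Rational(1, 4938))) = Add(Rational(-3, 101), Rational(2, 823)) = Rational(-2267, 83123)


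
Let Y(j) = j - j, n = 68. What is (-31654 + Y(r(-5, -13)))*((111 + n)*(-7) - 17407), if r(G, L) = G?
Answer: 590663640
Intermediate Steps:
Y(j) = 0
(-31654 + Y(r(-5, -13)))*((111 + n)*(-7) - 17407) = (-31654 + 0)*((111 + 68)*(-7) - 17407) = -31654*(179*(-7) - 17407) = -31654*(-1253 - 17407) = -31654*(-18660) = 590663640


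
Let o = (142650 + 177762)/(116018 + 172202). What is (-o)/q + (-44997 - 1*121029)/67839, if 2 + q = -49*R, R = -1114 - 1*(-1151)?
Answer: -2411935235337/985774727575 ≈ -2.4467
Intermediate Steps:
o = 80103/72055 (o = 320412/288220 = 320412*(1/288220) = 80103/72055 ≈ 1.1117)
R = 37 (R = -1114 + 1151 = 37)
q = -1815 (q = -2 - 49*37 = -2 - 1813 = -1815)
(-o)/q + (-44997 - 1*121029)/67839 = -1*80103/72055/(-1815) + (-44997 - 1*121029)/67839 = -80103/72055*(-1/1815) + (-44997 - 121029)*(1/67839) = 26701/43593275 - 166026*1/67839 = 26701/43593275 - 55342/22613 = -2411935235337/985774727575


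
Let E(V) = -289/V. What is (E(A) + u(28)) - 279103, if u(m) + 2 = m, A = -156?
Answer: -43535723/156 ≈ -2.7908e+5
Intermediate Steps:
u(m) = -2 + m
(E(A) + u(28)) - 279103 = (-289/(-156) + (-2 + 28)) - 279103 = (-289*(-1/156) + 26) - 279103 = (289/156 + 26) - 279103 = 4345/156 - 279103 = -43535723/156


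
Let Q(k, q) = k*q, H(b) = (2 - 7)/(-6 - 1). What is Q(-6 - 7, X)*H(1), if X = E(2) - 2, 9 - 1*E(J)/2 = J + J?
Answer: -520/7 ≈ -74.286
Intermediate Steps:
E(J) = 18 - 4*J (E(J) = 18 - 2*(J + J) = 18 - 4*J)
X = 8 (X = (18 - 4*2) - 2 = (18 - 8) - 2 = 10 - 2 = 8)
H(b) = 5/7 (H(b) = -5/(-7) = -5*(-1/7) = 5/7)
Q(-6 - 7, X)*H(1) = ((-6 - 7)*8)*(5/7) = -13*8*(5/7) = -104*5/7 = -520/7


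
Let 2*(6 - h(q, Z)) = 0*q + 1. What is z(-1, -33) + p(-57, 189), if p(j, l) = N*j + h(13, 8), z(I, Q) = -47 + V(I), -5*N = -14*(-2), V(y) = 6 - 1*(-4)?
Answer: 2877/10 ≈ 287.70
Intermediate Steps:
V(y) = 10 (V(y) = 6 + 4 = 10)
h(q, Z) = 11/2 (h(q, Z) = 6 - (0*q + 1)/2 = 6 - (0 + 1)/2 = 6 - 1/2*1 = 6 - 1/2 = 11/2)
N = -28/5 (N = -(-14)*(-2)/5 = -1/5*28 = -28/5 ≈ -5.6000)
z(I, Q) = -37 (z(I, Q) = -47 + 10 = -37)
p(j, l) = 11/2 - 28*j/5 (p(j, l) = -28*j/5 + 11/2 = 11/2 - 28*j/5)
z(-1, -33) + p(-57, 189) = -37 + (11/2 - 28/5*(-57)) = -37 + (11/2 + 1596/5) = -37 + 3247/10 = 2877/10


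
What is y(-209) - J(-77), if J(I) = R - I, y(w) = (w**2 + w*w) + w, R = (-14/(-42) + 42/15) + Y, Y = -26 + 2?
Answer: 1306453/15 ≈ 87097.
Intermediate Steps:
Y = -24
R = -313/15 (R = (-14/(-42) + 42/15) - 24 = (-14*(-1/42) + 42*(1/15)) - 24 = (1/3 + 14/5) - 24 = 47/15 - 24 = -313/15 ≈ -20.867)
y(w) = w + 2*w**2 (y(w) = (w**2 + w**2) + w = 2*w**2 + w = w + 2*w**2)
J(I) = -313/15 - I
y(-209) - J(-77) = -209*(1 + 2*(-209)) - (-313/15 - 1*(-77)) = -209*(1 - 418) - (-313/15 + 77) = -209*(-417) - 1*842/15 = 87153 - 842/15 = 1306453/15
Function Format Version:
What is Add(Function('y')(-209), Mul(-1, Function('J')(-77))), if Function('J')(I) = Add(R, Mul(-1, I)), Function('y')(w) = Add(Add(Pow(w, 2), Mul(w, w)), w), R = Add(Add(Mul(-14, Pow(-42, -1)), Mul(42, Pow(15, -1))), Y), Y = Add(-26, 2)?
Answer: Rational(1306453, 15) ≈ 87097.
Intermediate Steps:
Y = -24
R = Rational(-313, 15) (R = Add(Add(Mul(-14, Pow(-42, -1)), Mul(42, Pow(15, -1))), -24) = Add(Add(Mul(-14, Rational(-1, 42)), Mul(42, Rational(1, 15))), -24) = Add(Add(Rational(1, 3), Rational(14, 5)), -24) = Add(Rational(47, 15), -24) = Rational(-313, 15) ≈ -20.867)
Function('y')(w) = Add(w, Mul(2, Pow(w, 2))) (Function('y')(w) = Add(Add(Pow(w, 2), Pow(w, 2)), w) = Add(Mul(2, Pow(w, 2)), w) = Add(w, Mul(2, Pow(w, 2))))
Function('J')(I) = Add(Rational(-313, 15), Mul(-1, I))
Add(Function('y')(-209), Mul(-1, Function('J')(-77))) = Add(Mul(-209, Add(1, Mul(2, -209))), Mul(-1, Add(Rational(-313, 15), Mul(-1, -77)))) = Add(Mul(-209, Add(1, -418)), Mul(-1, Add(Rational(-313, 15), 77))) = Add(Mul(-209, -417), Mul(-1, Rational(842, 15))) = Add(87153, Rational(-842, 15)) = Rational(1306453, 15)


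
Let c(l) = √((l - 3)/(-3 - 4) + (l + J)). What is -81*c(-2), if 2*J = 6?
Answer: -162*√21/7 ≈ -106.05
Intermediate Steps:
J = 3 (J = (½)*6 = 3)
c(l) = √(24/7 + 6*l/7) (c(l) = √((l - 3)/(-3 - 4) + (l + 3)) = √((-3 + l)/(-7) + (3 + l)) = √((-3 + l)*(-⅐) + (3 + l)) = √((3/7 - l/7) + (3 + l)) = √(24/7 + 6*l/7))
-81*c(-2) = -81*√(168 + 42*(-2))/7 = -81*√(168 - 84)/7 = -81*√84/7 = -81*2*√21/7 = -162*√21/7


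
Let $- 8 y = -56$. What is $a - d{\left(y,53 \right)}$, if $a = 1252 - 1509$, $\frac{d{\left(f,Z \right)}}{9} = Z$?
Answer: $-734$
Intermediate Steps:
$y = 7$ ($y = \left(- \frac{1}{8}\right) \left(-56\right) = 7$)
$d{\left(f,Z \right)} = 9 Z$
$a = -257$
$a - d{\left(y,53 \right)} = -257 - 9 \cdot 53 = -257 - 477 = -734$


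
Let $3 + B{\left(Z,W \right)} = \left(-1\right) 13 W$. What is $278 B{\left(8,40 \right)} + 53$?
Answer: $-145341$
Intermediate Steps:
$B{\left(Z,W \right)} = -3 - 13 W$ ($B{\left(Z,W \right)} = -3 + \left(-1\right) 13 W = -3 - 13 W$)
$278 B{\left(8,40 \right)} + 53 = 278 \left(-3 - 520\right) + 53 = 278 \left(-523\right) + 53 = -145394 + 53 = -145341$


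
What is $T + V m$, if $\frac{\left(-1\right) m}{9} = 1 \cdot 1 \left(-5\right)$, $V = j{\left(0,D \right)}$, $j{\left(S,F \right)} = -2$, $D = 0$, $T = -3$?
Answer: $-93$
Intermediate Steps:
$V = -2$
$m = 45$ ($m = - 9 \cdot 1 \cdot 1 \left(-5\right) = - 9 \cdot 1 \left(-5\right) = \left(-9\right) \left(-5\right) = 45$)
$T + V m = -3 - 90 = -93$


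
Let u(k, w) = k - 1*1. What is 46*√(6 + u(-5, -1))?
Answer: 0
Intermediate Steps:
u(k, w) = -1 + k (u(k, w) = k - 1 = -1 + k)
46*√(6 + u(-5, -1)) = 46*√(6 + (-1 - 5)) = 46*√(6 - 6) = 46*√0 = 46*0 = 0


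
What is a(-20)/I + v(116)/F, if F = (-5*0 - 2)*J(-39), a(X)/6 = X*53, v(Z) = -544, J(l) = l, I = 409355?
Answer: -22318520/3192969 ≈ -6.9899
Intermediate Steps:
a(X) = 318*X (a(X) = 6*(X*53) = 6*(53*X) = 318*X)
F = 78 (F = (-5*0 - 2)*(-39) = (0 - 2)*(-39) = -2*(-39) = 78)
a(-20)/I + v(116)/F = (318*(-20))/409355 - 544/78 = -6360*1/409355 - 544*1/78 = -1272/81871 - 272/39 = -22318520/3192969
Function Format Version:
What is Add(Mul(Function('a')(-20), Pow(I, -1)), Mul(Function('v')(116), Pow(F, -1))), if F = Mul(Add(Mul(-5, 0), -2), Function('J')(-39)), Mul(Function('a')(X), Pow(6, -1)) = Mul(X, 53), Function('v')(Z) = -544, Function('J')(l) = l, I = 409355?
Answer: Rational(-22318520, 3192969) ≈ -6.9899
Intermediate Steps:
Function('a')(X) = Mul(318, X) (Function('a')(X) = Mul(6, Mul(X, 53)) = Mul(6, Mul(53, X)) = Mul(318, X))
F = 78 (F = Mul(Add(Mul(-5, 0), -2), -39) = Mul(Add(0, -2), -39) = Mul(-2, -39) = 78)
Add(Mul(Function('a')(-20), Pow(I, -1)), Mul(Function('v')(116), Pow(F, -1))) = Add(Mul(Mul(318, -20), Pow(409355, -1)), Mul(-544, Pow(78, -1))) = Add(Mul(-6360, Rational(1, 409355)), Mul(-544, Rational(1, 78))) = Add(Rational(-1272, 81871), Rational(-272, 39)) = Rational(-22318520, 3192969)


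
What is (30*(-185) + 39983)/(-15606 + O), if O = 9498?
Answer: -34433/6108 ≈ -5.6374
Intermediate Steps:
(30*(-185) + 39983)/(-15606 + O) = (30*(-185) + 39983)/(-15606 + 9498) = (-5550 + 39983)/(-6108) = 34433*(-1/6108) = -34433/6108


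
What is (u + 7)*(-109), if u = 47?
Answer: -5886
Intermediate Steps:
(u + 7)*(-109) = (47 + 7)*(-109) = 54*(-109) = -5886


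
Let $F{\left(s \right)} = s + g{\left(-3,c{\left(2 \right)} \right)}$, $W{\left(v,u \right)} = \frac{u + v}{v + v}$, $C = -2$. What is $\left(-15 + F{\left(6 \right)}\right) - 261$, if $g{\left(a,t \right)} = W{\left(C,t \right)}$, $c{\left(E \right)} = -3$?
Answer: $- \frac{1075}{4} \approx -268.75$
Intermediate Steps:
$W{\left(v,u \right)} = \frac{u + v}{2 v}$
$g{\left(a,t \right)} = \frac{1}{2} - \frac{t}{4}$ ($g{\left(a,t \right)} = \frac{t - 2}{2 \left(-2\right)} = \frac{1}{2} \left(- \frac{1}{2}\right) \left(-2 + t\right) = \frac{1}{2} - \frac{t}{4}$)
$F{\left(s \right)} = \frac{5}{4} + s$ ($F{\left(s \right)} = s + \left(\frac{1}{2} - - \frac{3}{4}\right) = s + \left(\frac{1}{2} + \frac{3}{4}\right) = s + \frac{5}{4} = \frac{5}{4} + s$)
$\left(-15 + F{\left(6 \right)}\right) - 261 = \left(-15 + \left(\frac{5}{4} + 6\right)\right) - 261 = \left(-15 + \frac{29}{4}\right) - 261 = - \frac{31}{4} - 261 = - \frac{1075}{4}$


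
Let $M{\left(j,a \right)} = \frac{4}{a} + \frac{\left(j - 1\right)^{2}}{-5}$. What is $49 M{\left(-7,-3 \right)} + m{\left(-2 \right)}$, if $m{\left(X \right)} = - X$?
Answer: $- \frac{10358}{15} \approx -690.53$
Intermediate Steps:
$M{\left(j,a \right)} = \frac{4}{a} - \frac{\left(-1 + j\right)^{2}}{5}$ ($M{\left(j,a \right)} = \frac{4}{a} + \left(-1 + j\right)^{2} \left(- \frac{1}{5}\right) = \frac{4}{a} - \frac{\left(-1 + j\right)^{2}}{5}$)
$49 M{\left(-7,-3 \right)} + m{\left(-2 \right)} = 49 \left(\frac{4}{-3} - \frac{\left(-1 - 7\right)^{2}}{5}\right) - -2 = 49 \left(4 \left(- \frac{1}{3}\right) - \frac{\left(-8\right)^{2}}{5}\right) + 2 = 49 \left(- \frac{4}{3} - \frac{64}{5}\right) + 2 = 49 \left(- \frac{212}{15}\right) + 2 = - \frac{10388}{15} + 2 = - \frac{10358}{15}$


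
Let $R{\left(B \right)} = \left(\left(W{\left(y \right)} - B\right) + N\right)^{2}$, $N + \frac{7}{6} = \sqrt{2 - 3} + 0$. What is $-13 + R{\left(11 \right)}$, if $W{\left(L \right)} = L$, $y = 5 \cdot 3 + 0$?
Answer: $- \frac{215}{36} + \frac{17 i}{3} \approx -5.9722 + 5.6667 i$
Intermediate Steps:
$y = 15$ ($y = 15 + 0 = 15$)
$N = - \frac{7}{6} + i$ ($N = - \frac{7}{6} + \left(\sqrt{2 - 3} + 0\right) = - \frac{7}{6} + \left(\sqrt{-1} + 0\right) = - \frac{7}{6} + \left(i + 0\right) = - \frac{7}{6} + i \approx -1.1667 + 1.0 i$)
$R{\left(B \right)} = \left(\frac{83}{6} + i - B\right)^{2}$ ($R{\left(B \right)} = \left(\left(15 - B\right) - \left(\frac{7}{6} - i\right)\right)^{2} = \left(\frac{83}{6} + i - B\right)^{2}$)
$-13 + R{\left(11 \right)} = -13 + \frac{\left(83 - 66 + 6 i\right)^{2}}{36} = -13 + \frac{\left(17 + 6 i\right)^{2}}{36}$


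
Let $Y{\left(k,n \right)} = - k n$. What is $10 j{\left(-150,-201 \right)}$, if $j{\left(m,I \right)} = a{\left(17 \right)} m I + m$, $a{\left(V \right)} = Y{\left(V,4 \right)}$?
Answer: $-20503500$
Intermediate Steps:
$Y{\left(k,n \right)} = - k n$
$a{\left(V \right)} = - 4 V$ ($a{\left(V \right)} = \left(-1\right) V 4 = - 4 V$)
$j{\left(m,I \right)} = m - 68 I m$ ($j{\left(m,I \right)} = \left(-4\right) 17 m I + m = - 68 m I + m = - 68 I m + m = m - 68 I m$)
$10 j{\left(-150,-201 \right)} = 10 \left(- 150 \left(1 - -13668\right)\right) = 10 \left(- 150 \left(1 + 13668\right)\right) = 10 \left(\left(-150\right) 13669\right) = 10 \left(-2050350\right) = -20503500$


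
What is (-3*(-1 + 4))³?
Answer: -729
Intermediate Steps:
(-3*(-1 + 4))³ = (-3*3)³ = (-9)³ = -729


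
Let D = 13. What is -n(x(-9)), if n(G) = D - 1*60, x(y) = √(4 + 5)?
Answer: 47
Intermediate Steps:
x(y) = 3 (x(y) = √9 = 3)
n(G) = -47 (n(G) = 13 - 1*60 = 13 - 60 = -47)
-n(x(-9)) = -1*(-47) = 47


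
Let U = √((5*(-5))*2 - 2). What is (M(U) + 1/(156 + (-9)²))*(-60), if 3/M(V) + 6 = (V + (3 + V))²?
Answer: 40*(-12*√13 + 253*I)/(79*(24*√13 + 205*I)) ≈ 0.49209 + 0.31458*I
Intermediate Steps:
U = 2*I*√13 (U = √(-25*2 - 2) = √(-50 - 2) = √(-52) = 2*I*√13 ≈ 7.2111*I)
M(V) = 3/(-6 + (3 + 2*V)²) (M(V) = 3/(-6 + (V + (3 + V))²) = 3/(-6 + (3 + 2*V)²))
(M(U) + 1/(156 + (-9)²))*(-60) = (3/(-6 + (3 + 2*(2*I*√13))²) + 1/(156 + (-9)²))*(-60) = (3/(-6 + (3 + 4*I*√13)²) + 1/(156 + 81))*(-60) = (3/(-6 + (3 + 4*I*√13)²) + 1/237)*(-60) = (1/237 + 3/(-6 + (3 + 4*I*√13)²))*(-60) = -20/79 - 180/(-6 + (3 + 4*I*√13)²)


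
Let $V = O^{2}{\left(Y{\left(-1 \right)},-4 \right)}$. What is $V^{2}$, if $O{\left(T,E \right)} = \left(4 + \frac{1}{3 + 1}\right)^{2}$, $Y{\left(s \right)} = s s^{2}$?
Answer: $\frac{6975757441}{65536} \approx 1.0644 \cdot 10^{5}$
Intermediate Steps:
$Y{\left(s \right)} = s^{3}$
$O{\left(T,E \right)} = \frac{289}{16}$ ($O{\left(T,E \right)} = \left(4 + \frac{1}{4}\right)^{2} = \left(\frac{17}{4}\right)^{2} = \frac{289}{16}$)
$V = \frac{83521}{256}$ ($V = \left(\frac{289}{16}\right)^{2} = \frac{83521}{256} \approx 326.25$)
$V^{2} = \left(\frac{83521}{256}\right)^{2} = \frac{6975757441}{65536}$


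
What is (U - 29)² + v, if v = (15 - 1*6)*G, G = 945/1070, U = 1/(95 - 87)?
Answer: 5764059/6848 ≈ 841.71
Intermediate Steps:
U = ⅛ (U = 1/8 = ⅛ ≈ 0.12500)
G = 189/214 (G = 945*(1/1070) = 189/214 ≈ 0.88318)
v = 1701/214 (v = (15 - 1*6)*(189/214) = (15 - 6)*(189/214) = 9*(189/214) = 1701/214 ≈ 7.9486)
(U - 29)² + v = (⅛ - 29)² + 1701/214 = (-231/8)² + 1701/214 = 53361/64 + 1701/214 = 5764059/6848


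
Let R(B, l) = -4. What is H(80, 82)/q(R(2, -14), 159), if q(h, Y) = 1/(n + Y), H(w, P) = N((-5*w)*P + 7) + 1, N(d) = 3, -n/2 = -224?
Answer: 2428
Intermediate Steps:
n = 448 (n = -2*(-224) = 448)
H(w, P) = 4 (H(w, P) = 3 + 1 = 4)
q(h, Y) = 1/(448 + Y)
H(80, 82)/q(R(2, -14), 159) = 4/(1/(448 + 159)) = 4/(1/607) = 4*607 = 2428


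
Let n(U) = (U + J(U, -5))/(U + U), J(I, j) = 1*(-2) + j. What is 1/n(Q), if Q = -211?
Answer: 211/109 ≈ 1.9358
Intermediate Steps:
J(I, j) = -2 + j
n(U) = (-7 + U)/(2*U) (n(U) = (U + (-2 - 5))/(U + U) = (U - 7)/((2*U)) = (-7 + U)*(1/(2*U)) = (-7 + U)/(2*U))
1/n(Q) = 1/((½)*(-7 - 211)/(-211)) = 1/((½)*(-1/211)*(-218)) = 1/(109/211) = 211/109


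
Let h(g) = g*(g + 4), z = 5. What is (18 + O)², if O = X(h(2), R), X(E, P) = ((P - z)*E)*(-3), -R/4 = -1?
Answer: 2916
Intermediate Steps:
R = 4 (R = -4*(-1) = 4)
h(g) = g*(4 + g)
X(E, P) = -3*E*(-5 + P) (X(E, P) = ((P - 1*5)*E)*(-3) = ((P - 5)*E)*(-3) = ((-5 + P)*E)*(-3) = (E*(-5 + P))*(-3) = -3*E*(-5 + P))
O = 36 (O = 3*(2*(4 + 2))*(5 - 1*4) = 3*(2*6)*(5 - 4) = 3*12*1 = 36)
(18 + O)² = (18 + 36)² = 54² = 2916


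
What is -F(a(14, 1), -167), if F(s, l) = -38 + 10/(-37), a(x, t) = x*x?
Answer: 1416/37 ≈ 38.270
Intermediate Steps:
a(x, t) = x²
F(s, l) = -1416/37 (F(s, l) = -38 + 10*(-1/37) = -38 - 10/37 = -1416/37)
-F(a(14, 1), -167) = -1*(-1416/37) = 1416/37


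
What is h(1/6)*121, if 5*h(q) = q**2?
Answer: 121/180 ≈ 0.67222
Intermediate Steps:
h(q) = q**2/5
h(1/6)*121 = ((1/6)**2/5)*121 = ((1/5)*(1/36))*121 = (1/180)*121 = 121/180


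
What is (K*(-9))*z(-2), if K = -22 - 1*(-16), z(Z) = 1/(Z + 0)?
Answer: -27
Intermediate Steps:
z(Z) = 1/Z
K = -6 (K = -22 + 16 = -6)
(K*(-9))*z(-2) = -6*(-9)/(-2) = 54*(-½) = -27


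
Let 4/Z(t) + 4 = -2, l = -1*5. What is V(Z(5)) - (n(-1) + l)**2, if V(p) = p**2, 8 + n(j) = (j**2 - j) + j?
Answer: -1292/9 ≈ -143.56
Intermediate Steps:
l = -5
Z(t) = -2/3 (Z(t) = 4/(-4 - 2) = 4/(-6) = 4*(-1/6) = -2/3)
n(j) = -8 + j**2 (n(j) = -8 + ((j**2 - j) + j) = -8 + j**2)
V(Z(5)) - (n(-1) + l)**2 = (-2/3)**2 - ((-8 + (-1)**2) - 5)**2 = 4/9 - ((-8 + 1) - 5)**2 = 4/9 - (-7 - 5)**2 = 4/9 - 1*(-12)**2 = 4/9 - 1*144 = 4/9 - 144 = -1292/9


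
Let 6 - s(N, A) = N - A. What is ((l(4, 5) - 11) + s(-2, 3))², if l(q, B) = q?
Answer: 16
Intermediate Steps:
s(N, A) = 6 + A - N (s(N, A) = 6 - (N - A) = 6 + (A - N) = 6 + A - N)
((l(4, 5) - 11) + s(-2, 3))² = ((4 - 11) + (6 + 3 - 1*(-2)))² = (-7 + (6 + 3 + 2))² = (-7 + 11)² = 4² = 16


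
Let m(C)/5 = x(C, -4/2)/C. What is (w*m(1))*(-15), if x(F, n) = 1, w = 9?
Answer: -675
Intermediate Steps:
m(C) = 5/C (m(C) = 5*(1/C) = 5/C)
(w*m(1))*(-15) = (9*(5/1))*(-15) = (9*(5*1))*(-15) = (9*5)*(-15) = 45*(-15) = -675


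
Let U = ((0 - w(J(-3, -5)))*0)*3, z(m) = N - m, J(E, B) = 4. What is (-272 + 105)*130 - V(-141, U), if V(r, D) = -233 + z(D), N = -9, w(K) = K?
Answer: -21468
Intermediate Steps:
z(m) = -9 - m
U = 0 (U = ((0 - 1*4)*0)*3 = ((0 - 4)*0)*3 = -4*0*3 = 0*3 = 0)
V(r, D) = -242 - D (V(r, D) = -233 + (-9 - D) = -242 - D)
(-272 + 105)*130 - V(-141, U) = (-272 + 105)*130 - (-242 - 1*0) = -167*130 - (-242 + 0) = -21710 - 1*(-242) = -21710 + 242 = -21468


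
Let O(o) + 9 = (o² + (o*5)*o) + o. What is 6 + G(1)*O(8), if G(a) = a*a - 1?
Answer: 6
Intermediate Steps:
G(a) = -1 + a² (G(a) = a² - 1 = -1 + a²)
O(o) = -9 + o + 6*o² (O(o) = -9 + ((o² + (o*5)*o) + o) = -9 + ((o² + (5*o)*o) + o) = -9 + ((o² + 5*o²) + o) = -9 + (6*o² + o) = -9 + (o + 6*o²) = -9 + o + 6*o²)
6 + G(1)*O(8) = 6 + (-1 + 1²)*(-9 + 8 + 6*8²) = 6 + (-1 + 1)*(-9 + 8 + 6*64) = 6 + 0*(-9 + 8 + 384) = 6 + 0*383 = 6 + 0 = 6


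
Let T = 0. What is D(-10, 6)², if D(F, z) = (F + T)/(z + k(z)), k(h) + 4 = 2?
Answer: 25/4 ≈ 6.2500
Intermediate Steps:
k(h) = -2 (k(h) = -4 + 2 = -2)
D(F, z) = F/(-2 + z) (D(F, z) = (F + 0)/(z - 2) = F/(-2 + z))
D(-10, 6)² = (-10/(-2 + 6))² = (-10/4)² = (-10*¼)² = (-5/2)² = 25/4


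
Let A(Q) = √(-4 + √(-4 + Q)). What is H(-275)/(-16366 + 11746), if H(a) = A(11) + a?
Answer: 5/84 - √(-4 + √7)/4620 ≈ 0.059524 - 0.00025189*I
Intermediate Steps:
H(a) = a + √(-4 + √7) (H(a) = √(-4 + √(-4 + 11)) + a = √(-4 + √7) + a = a + √(-4 + √7))
H(-275)/(-16366 + 11746) = (-275 + √(-4 + √7))/(-16366 + 11746) = (-275 + √(-4 + √7))/(-4620) = (-275 + √(-4 + √7))*(-1/4620) = 5/84 - √(-4 + √7)/4620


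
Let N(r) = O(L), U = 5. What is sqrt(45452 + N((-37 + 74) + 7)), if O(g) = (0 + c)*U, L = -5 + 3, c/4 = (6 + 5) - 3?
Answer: 6*sqrt(1267) ≈ 213.57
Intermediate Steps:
c = 32 (c = 4*((6 + 5) - 3) = 4*(11 - 3) = 4*8 = 32)
L = -2
O(g) = 160 (O(g) = (0 + 32)*5 = 32*5 = 160)
N(r) = 160
sqrt(45452 + N((-37 + 74) + 7)) = sqrt(45452 + 160) = sqrt(45612) = 6*sqrt(1267)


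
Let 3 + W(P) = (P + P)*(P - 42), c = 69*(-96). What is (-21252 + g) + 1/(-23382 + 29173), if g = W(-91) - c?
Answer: 55448826/5791 ≈ 9575.0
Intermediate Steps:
c = -6624
W(P) = -3 + 2*P*(-42 + P) (W(P) = -3 + (P + P)*(P - 42) = -3 + (2*P)*(-42 + P) = -3 + 2*P*(-42 + P))
g = 30827 (g = (-3 - 84*(-91) + 2*(-91)**2) - 1*(-6624) = (-3 + 7644 + 2*8281) + 6624 = (-3 + 7644 + 16562) + 6624 = 24203 + 6624 = 30827)
(-21252 + g) + 1/(-23382 + 29173) = (-21252 + 30827) + 1/(-23382 + 29173) = 9575 + 1/5791 = 55448826/5791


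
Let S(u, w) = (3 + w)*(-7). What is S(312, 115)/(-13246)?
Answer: 413/6623 ≈ 0.062358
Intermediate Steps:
S(u, w) = -21 - 7*w
S(312, 115)/(-13246) = (-21 - 7*115)/(-13246) = (-21 - 805)*(-1/13246) = -826*(-1/13246) = 413/6623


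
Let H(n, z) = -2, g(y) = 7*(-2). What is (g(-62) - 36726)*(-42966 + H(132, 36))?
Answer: 1578644320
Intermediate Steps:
g(y) = -14
(g(-62) - 36726)*(-42966 + H(132, 36)) = (-14 - 36726)*(-42966 - 2) = -36740*(-42968) = 1578644320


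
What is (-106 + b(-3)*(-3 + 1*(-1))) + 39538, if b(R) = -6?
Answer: 39456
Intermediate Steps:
(-106 + b(-3)*(-3 + 1*(-1))) + 39538 = (-106 - 6*(-3 + 1*(-1))) + 39538 = (-106 - 6*(-3 - 1)) + 39538 = (-106 - 6*(-4)) + 39538 = (-106 + 24) + 39538 = -82 + 39538 = 39456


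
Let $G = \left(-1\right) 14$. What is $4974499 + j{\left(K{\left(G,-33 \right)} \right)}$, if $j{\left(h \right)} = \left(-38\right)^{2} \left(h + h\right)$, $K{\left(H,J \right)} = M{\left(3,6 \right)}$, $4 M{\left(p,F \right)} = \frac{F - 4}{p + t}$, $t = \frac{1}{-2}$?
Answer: $\frac{24875383}{5} \approx 4.9751 \cdot 10^{6}$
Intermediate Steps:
$t = - \frac{1}{2} \approx -0.5$
$G = -14$
$M{\left(p,F \right)} = \frac{-4 + F}{4 \left(- \frac{1}{2} + p\right)}$ ($M{\left(p,F \right)} = \frac{\left(F - 4\right) \frac{1}{p - \frac{1}{2}}}{4} = \frac{\left(-4 + F\right) \frac{1}{- \frac{1}{2} + p}}{4} = \frac{\frac{1}{- \frac{1}{2} + p} \left(-4 + F\right)}{4} = \frac{-4 + F}{4 \left(- \frac{1}{2} + p\right)}$)
$K{\left(H,J \right)} = \frac{1}{5}$ ($K{\left(H,J \right)} = \frac{-4 + 6}{2 \left(-1 + 2 \cdot 3\right)} = \frac{1}{2} \frac{1}{-1 + 6} \cdot 2 = \frac{1}{2} \cdot \frac{1}{5} \cdot 2 = \frac{1}{5}$)
$j{\left(h \right)} = 2888 h$ ($j{\left(h \right)} = 1444 \cdot 2 h = 2888 h$)
$4974499 + j{\left(K{\left(G,-33 \right)} \right)} = 4974499 + 2888 \cdot \frac{1}{5} = 4974499 + \frac{2888}{5} = \frac{24875383}{5}$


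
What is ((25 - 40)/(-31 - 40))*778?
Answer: 11670/71 ≈ 164.37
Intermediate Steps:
((25 - 40)/(-31 - 40))*778 = -15/(-71)*778 = -15*(-1/71)*778 = (15/71)*778 = 11670/71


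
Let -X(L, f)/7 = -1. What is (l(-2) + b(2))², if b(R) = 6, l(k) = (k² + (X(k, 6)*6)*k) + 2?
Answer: 5184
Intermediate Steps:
X(L, f) = 7 (X(L, f) = -7*(-1) = 7)
l(k) = 2 + k² + 42*k (l(k) = (k² + (7*6)*k) + 2 = (k² + 42*k) + 2 = 2 + k² + 42*k)
(l(-2) + b(2))² = ((2 + (-2)² + 42*(-2)) + 6)² = ((2 + 4 - 84) + 6)² = (-78 + 6)² = (-72)² = 5184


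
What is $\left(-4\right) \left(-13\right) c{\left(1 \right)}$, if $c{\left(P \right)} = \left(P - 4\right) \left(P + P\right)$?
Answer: $-312$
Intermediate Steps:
$c{\left(P \right)} = 2 P \left(-4 + P\right)$ ($c{\left(P \right)} = \left(-4 + P\right) 2 P = 2 P \left(-4 + P\right)$)
$\left(-4\right) \left(-13\right) c{\left(1 \right)} = \left(-4\right) \left(-13\right) 2 \cdot 1 \left(-4 + 1\right) = 52 \cdot 2 \cdot 1 \left(-3\right) = 52 \left(-6\right) = -312$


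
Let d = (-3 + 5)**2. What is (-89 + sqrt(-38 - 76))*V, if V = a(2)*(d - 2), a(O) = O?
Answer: -356 + 4*I*sqrt(114) ≈ -356.0 + 42.708*I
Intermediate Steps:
d = 4 (d = 2**2 = 4)
V = 4 (V = 2*(4 - 2) = 2*2 = 4)
(-89 + sqrt(-38 - 76))*V = (-89 + sqrt(-38 - 76))*4 = (-89 + sqrt(-114))*4 = (-89 + I*sqrt(114))*4 = -356 + 4*I*sqrt(114)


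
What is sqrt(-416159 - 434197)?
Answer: 6*I*sqrt(23621) ≈ 922.15*I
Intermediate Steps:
sqrt(-416159 - 434197) = sqrt(-850356) = 6*I*sqrt(23621)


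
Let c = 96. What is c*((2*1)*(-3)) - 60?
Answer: -636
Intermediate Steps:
c*((2*1)*(-3)) - 60 = 96*((2*1)*(-3)) - 60 = 96*(2*(-3)) - 60 = 96*(-6) - 60 = -576 - 60 = -636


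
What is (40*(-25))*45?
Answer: -45000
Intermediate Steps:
(40*(-25))*45 = -1000*45 = -45000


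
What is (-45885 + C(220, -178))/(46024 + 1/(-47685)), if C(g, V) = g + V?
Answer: -2186023455/2194654439 ≈ -0.99607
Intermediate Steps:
C(g, V) = V + g
(-45885 + C(220, -178))/(46024 + 1/(-47685)) = (-45885 + (-178 + 220))/(46024 + 1/(-47685)) = (-45885 + 42)/(46024 - 1/47685) = -45843/2194654439/47685 = -45843*47685/2194654439 = -2186023455/2194654439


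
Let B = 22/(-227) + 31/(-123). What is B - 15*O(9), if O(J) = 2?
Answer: -847373/27921 ≈ -30.349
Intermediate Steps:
B = -9743/27921 (B = 22*(-1/227) + 31*(-1/123) = -22/227 - 31/123 = -9743/27921 ≈ -0.34895)
B - 15*O(9) = -9743/27921 - 15*2 = -9743/27921 - 30 = -847373/27921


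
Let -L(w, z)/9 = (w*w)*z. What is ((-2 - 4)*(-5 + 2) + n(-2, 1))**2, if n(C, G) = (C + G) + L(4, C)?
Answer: 93025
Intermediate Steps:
L(w, z) = -9*z*w**2 (L(w, z) = -9*w*w*z = -9*w**2*z = -9*z*w**2)
n(C, G) = G - 143*C (n(C, G) = (C + G) - 9*C*4**2 = (C + G) - 9*C*16 = (C + G) - 144*C = G - 143*C)
((-2 - 4)*(-5 + 2) + n(-2, 1))**2 = ((-2 - 4)*(-5 + 2) + (1 - 143*(-2)))**2 = (-6*(-3) + (1 + 286))**2 = (18 + 287)**2 = 305**2 = 93025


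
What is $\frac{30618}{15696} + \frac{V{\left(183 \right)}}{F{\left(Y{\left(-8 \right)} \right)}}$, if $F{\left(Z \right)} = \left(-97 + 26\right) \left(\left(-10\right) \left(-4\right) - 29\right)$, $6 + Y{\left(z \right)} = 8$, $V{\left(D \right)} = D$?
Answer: $\frac{1168905}{681032} \approx 1.7164$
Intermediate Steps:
$Y{\left(z \right)} = 2$ ($Y{\left(z \right)} = -6 + 8 = 2$)
$F{\left(Z \right)} = -781$ ($F{\left(Z \right)} = - 71 \left(40 - 29\right) = \left(-71\right) 11 = -781$)
$\frac{30618}{15696} + \frac{V{\left(183 \right)}}{F{\left(Y{\left(-8 \right)} \right)}} = \frac{30618}{15696} + \frac{183}{-781} = 30618 \cdot \frac{1}{15696} + 183 \left(- \frac{1}{781}\right) = \frac{1701}{872} - \frac{183}{781} = \frac{1168905}{681032}$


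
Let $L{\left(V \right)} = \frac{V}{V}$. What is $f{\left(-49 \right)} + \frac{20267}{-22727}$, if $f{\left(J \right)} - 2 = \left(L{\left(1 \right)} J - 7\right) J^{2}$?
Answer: $- \frac{3055756325}{22727} \approx -1.3446 \cdot 10^{5}$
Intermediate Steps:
$L{\left(V \right)} = 1$
$f{\left(J \right)} = 2 + J^{2} \left(-7 + J\right)$ ($f{\left(J \right)} = 2 + \left(1 J - 7\right) J^{2} = 2 + \left(J - 7\right) J^{2} = 2 + \left(-7 + J\right) J^{2} = 2 + J^{2} \left(-7 + J\right)$)
$f{\left(-49 \right)} + \frac{20267}{-22727} = \left(2 + \left(-49\right)^{3} - 7 \left(-49\right)^{2}\right) + \frac{20267}{-22727} = \left(2 - 117649 - 16807\right) + 20267 \left(- \frac{1}{22727}\right) = \left(2 - 117649 - 16807\right) - \frac{20267}{22727} = -134454 - \frac{20267}{22727} = - \frac{3055756325}{22727}$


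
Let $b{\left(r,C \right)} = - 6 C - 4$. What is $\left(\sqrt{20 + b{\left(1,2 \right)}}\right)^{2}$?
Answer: $4$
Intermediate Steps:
$b{\left(r,C \right)} = -4 - 6 C$
$\left(\sqrt{20 + b{\left(1,2 \right)}}\right)^{2} = \left(\sqrt{20 - 16}\right)^{2} = \left(\sqrt{4}\right)^{2} = 2^{2} = 4$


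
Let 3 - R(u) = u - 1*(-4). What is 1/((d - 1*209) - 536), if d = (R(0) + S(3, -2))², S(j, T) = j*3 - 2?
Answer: -1/709 ≈ -0.0014104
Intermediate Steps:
S(j, T) = -2 + 3*j (S(j, T) = 3*j - 2 = -2 + 3*j)
R(u) = -1 - u (R(u) = 3 - (u - 1*(-4)) = 3 - (u + 4) = 3 - (4 + u) = 3 + (-4 - u) = -1 - u)
d = 36 (d = ((-1 - 1*0) + (-2 + 3*3))² = ((-1 + 0) + (-2 + 9))² = (-1 + 7)² = 6² = 36)
1/((d - 1*209) - 536) = 1/((36 - 1*209) - 536) = 1/((36 - 209) - 536) = 1/(-173 - 536) = 1/(-709) = -1/709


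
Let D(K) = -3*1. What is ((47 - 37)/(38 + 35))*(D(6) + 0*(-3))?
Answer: -30/73 ≈ -0.41096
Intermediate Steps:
D(K) = -3
((47 - 37)/(38 + 35))*(D(6) + 0*(-3)) = ((47 - 37)/(38 + 35))*(-3 + 0*(-3)) = (10/73)*(-3 + 0) = (10*(1/73))*(-3) = (10/73)*(-3) = -30/73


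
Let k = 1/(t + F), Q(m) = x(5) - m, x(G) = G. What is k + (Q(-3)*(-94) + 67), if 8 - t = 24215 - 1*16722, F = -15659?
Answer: -15853641/23144 ≈ -685.00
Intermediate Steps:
Q(m) = 5 - m
t = -7485 (t = 8 - (24215 - 1*16722) = 8 - (24215 - 16722) = 8 - 1*7493 = 8 - 7493 = -7485)
k = -1/23144 (k = 1/(-7485 - 15659) = 1/(-23144) = -1/23144 ≈ -4.3208e-5)
k + (Q(-3)*(-94) + 67) = -1/23144 + ((5 - 1*(-3))*(-94) + 67) = -1/23144 + ((5 + 3)*(-94) + 67) = -1/23144 + (8*(-94) + 67) = -1/23144 + (-752 + 67) = -1/23144 - 685 = -15853641/23144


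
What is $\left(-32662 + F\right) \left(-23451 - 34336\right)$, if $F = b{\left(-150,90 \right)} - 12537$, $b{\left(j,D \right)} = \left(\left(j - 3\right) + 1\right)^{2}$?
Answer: $1276803765$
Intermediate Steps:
$b{\left(j,D \right)} = \left(-2 + j\right)^{2}$ ($b{\left(j,D \right)} = \left(\left(j - 3\right) + 1\right)^{2} = \left(\left(-3 + j\right) + 1\right)^{2} = \left(-2 + j\right)^{2}$)
$F = 10567$ ($F = \left(-2 - 150\right)^{2} - 12537 = \left(-152\right)^{2} - 12537 = 23104 - 12537 = 10567$)
$\left(-32662 + F\right) \left(-23451 - 34336\right) = \left(-32662 + 10567\right) \left(-23451 - 34336\right) = \left(-22095\right) \left(-57787\right) = 1276803765$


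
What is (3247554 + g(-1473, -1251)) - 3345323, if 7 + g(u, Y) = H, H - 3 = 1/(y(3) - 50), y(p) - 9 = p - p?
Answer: -4008694/41 ≈ -97773.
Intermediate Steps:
y(p) = 9 (y(p) = 9 + (p - p) = 9 + 0 = 9)
H = 122/41 (H = 3 + 1/(9 - 50) = 3 + 1/(-41) = 3 - 1/41 = 122/41 ≈ 2.9756)
g(u, Y) = -165/41 (g(u, Y) = -7 + 122/41 = -165/41)
(3247554 + g(-1473, -1251)) - 3345323 = (3247554 - 165/41) - 3345323 = 133149549/41 - 3345323 = -4008694/41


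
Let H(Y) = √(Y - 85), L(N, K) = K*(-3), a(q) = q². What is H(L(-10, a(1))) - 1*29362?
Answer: -29362 + 2*I*√22 ≈ -29362.0 + 9.3808*I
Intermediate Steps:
L(N, K) = -3*K
H(Y) = √(-85 + Y)
H(L(-10, a(1))) - 1*29362 = √(-85 - 3*1²) - 1*29362 = √(-85 - 3*1) - 29362 = √(-85 - 3) - 29362 = √(-88) - 29362 = 2*I*√22 - 29362 = -29362 + 2*I*√22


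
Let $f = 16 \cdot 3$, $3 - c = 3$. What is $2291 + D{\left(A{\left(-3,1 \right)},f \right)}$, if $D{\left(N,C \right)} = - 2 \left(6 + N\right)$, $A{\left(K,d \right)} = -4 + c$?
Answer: $2287$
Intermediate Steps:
$c = 0$ ($c = 3 - 3 = 0$)
$f = 48$
$A{\left(K,d \right)} = -4$ ($A{\left(K,d \right)} = -4 + 0 = -4$)
$D{\left(N,C \right)} = -12 - 2 N$
$2291 + D{\left(A{\left(-3,1 \right)},f \right)} = 2291 - 4 = 2287$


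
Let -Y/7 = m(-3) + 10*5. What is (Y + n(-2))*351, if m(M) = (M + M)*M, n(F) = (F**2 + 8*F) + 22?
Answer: -163566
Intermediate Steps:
n(F) = 22 + F**2 + 8*F
m(M) = 2*M**2 (m(M) = (2*M)*M = 2*M**2)
Y = -476 (Y = -7*(2*(-3)**2 + 10*5) = -7*(2*9 + 50) = -7*(18 + 50) = -7*68 = -476)
(Y + n(-2))*351 = (-476 + (22 + (-2)**2 + 8*(-2)))*351 = (-476 + (22 + 4 - 16))*351 = (-476 + 10)*351 = -466*351 = -163566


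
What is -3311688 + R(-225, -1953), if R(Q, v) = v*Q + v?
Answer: -2874216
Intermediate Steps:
R(Q, v) = v + Q*v (R(Q, v) = Q*v + v = v + Q*v)
-3311688 + R(-225, -1953) = -3311688 - 1953*(1 - 225) = -3311688 - 1953*(-224) = -3311688 + 437472 = -2874216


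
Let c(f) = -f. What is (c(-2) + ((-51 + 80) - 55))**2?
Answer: 576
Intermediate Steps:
(c(-2) + ((-51 + 80) - 55))**2 = (-1*(-2) + ((-51 + 80) - 55))**2 = (2 + (29 - 55))**2 = (2 - 26)**2 = (-24)**2 = 576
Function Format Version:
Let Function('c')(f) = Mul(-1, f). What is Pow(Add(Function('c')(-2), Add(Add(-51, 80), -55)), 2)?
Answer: 576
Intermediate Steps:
Pow(Add(Function('c')(-2), Add(Add(-51, 80), -55)), 2) = Pow(Add(Mul(-1, -2), Add(Add(-51, 80), -55)), 2) = Pow(Add(2, Add(29, -55)), 2) = Pow(Add(2, -26), 2) = Pow(-24, 2) = 576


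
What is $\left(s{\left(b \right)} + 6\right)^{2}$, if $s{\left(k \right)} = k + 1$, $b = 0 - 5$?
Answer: $4$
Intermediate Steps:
$b = -5$
$s{\left(k \right)} = 1 + k$
$\left(s{\left(b \right)} + 6\right)^{2} = \left(\left(1 - 5\right) + 6\right)^{2} = \left(-4 + 6\right)^{2} = 2^{2} = 4$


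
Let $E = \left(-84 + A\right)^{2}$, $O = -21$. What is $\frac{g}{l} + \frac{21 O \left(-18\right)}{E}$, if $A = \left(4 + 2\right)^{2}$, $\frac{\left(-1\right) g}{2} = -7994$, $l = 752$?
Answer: $\frac{148631}{6016} \approx 24.706$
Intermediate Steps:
$g = 15988$ ($g = \left(-2\right) \left(-7994\right) = 15988$)
$A = 36$ ($A = 6^{2} = 36$)
$E = 2304$ ($E = \left(-84 + 36\right)^{2} = \left(-48\right)^{2} = 2304$)
$\frac{g}{l} + \frac{21 O \left(-18\right)}{E} = \frac{15988}{752} + \frac{21 \left(-21\right) \left(-18\right)}{2304} = 15988 \cdot \frac{1}{752} + \left(-441\right) \left(-18\right) \frac{1}{2304} = \frac{3997}{188} + 7938 \cdot \frac{1}{2304} = \frac{3997}{188} + \frac{441}{128} = \frac{148631}{6016}$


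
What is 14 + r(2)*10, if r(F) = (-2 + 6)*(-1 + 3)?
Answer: 94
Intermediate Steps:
r(F) = 8 (r(F) = 4*2 = 8)
14 + r(2)*10 = 14 + 8*10 = 14 + 80 = 94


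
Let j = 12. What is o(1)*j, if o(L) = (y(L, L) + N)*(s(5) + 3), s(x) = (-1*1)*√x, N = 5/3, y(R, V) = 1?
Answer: 96 - 32*√5 ≈ 24.446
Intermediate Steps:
N = 5/3 (N = 5*(⅓) = 5/3 ≈ 1.6667)
s(x) = -√x
o(L) = 8 - 8*√5/3 (o(L) = (1 + 5/3)*(-√5 + 3) = 8*(3 - √5)/3 = 8 - 8*√5/3)
o(1)*j = (8 - 8*√5/3)*12 = 96 - 32*√5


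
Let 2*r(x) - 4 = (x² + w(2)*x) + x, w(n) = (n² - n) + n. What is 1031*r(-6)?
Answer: 5155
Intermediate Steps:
w(n) = n²
r(x) = 2 + x²/2 + 5*x/2 (r(x) = 2 + ((x² + 2²*x) + x)/2 = 2 + ((x² + 4*x) + x)/2 = 2 + (x² + 5*x)/2 = 2 + (x²/2 + 5*x/2) = 2 + x²/2 + 5*x/2)
1031*r(-6) = 1031*(2 + (½)*(-6)² + (5/2)*(-6)) = 1031*(2 + (½)*36 - 15) = 1031*(2 + 18 - 15) = 1031*5 = 5155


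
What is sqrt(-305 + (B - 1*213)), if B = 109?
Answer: I*sqrt(409) ≈ 20.224*I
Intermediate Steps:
sqrt(-305 + (B - 1*213)) = sqrt(-305 + (109 - 1*213)) = sqrt(-305 + (109 - 213)) = sqrt(-305 - 104) = sqrt(-409) = I*sqrt(409)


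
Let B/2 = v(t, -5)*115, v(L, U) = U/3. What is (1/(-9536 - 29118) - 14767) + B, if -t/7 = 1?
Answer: -1756862957/115962 ≈ -15150.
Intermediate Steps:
t = -7 (t = -7*1 = -7)
v(L, U) = U/3 (v(L, U) = U*(⅓) = U/3)
B = -1150/3 (B = 2*(((⅓)*(-5))*115) = 2*(-5/3*115) = 2*(-575/3) = -1150/3 ≈ -383.33)
(1/(-9536 - 29118) - 14767) + B = (1/(-9536 - 29118) - 14767) - 1150/3 = (1/(-38654) - 14767) - 1150/3 = (-1/38654 - 14767) - 1150/3 = -570803619/38654 - 1150/3 = -1756862957/115962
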